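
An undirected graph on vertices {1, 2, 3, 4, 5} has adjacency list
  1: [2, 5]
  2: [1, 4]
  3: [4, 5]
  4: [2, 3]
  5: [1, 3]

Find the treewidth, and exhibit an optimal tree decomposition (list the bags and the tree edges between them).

The largest bag has 3 vertices, giving width 2; this decomposition certifies tw(G) ≤ 2. The edges 4–2–1–5–3–4 form a cycle, so G is not a tree and its treewidth is at least 2. Combining the bounds, tw(G) = 2.

Treewidth 2.
One such decomposition:
Bags: B1 = {1, 2, 4}  B2 = {1, 4, 5}  B3 = {3, 4, 5}
Tree: B1–B2, B2–B3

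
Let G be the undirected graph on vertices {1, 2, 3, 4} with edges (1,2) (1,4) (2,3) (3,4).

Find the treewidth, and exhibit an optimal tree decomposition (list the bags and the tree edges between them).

The largest bag has 3 vertices, giving width 2; this decomposition certifies tw(G) ≤ 2. The edges 4–1–2–3–4 form a cycle, so G is not a tree and its treewidth is at least 2. Combining the bounds, tw(G) = 2.

Treewidth 2.
One optimal decomposition is:
Bags: B1 = {1, 2, 4}  B2 = {2, 3, 4}
Tree: B1–B2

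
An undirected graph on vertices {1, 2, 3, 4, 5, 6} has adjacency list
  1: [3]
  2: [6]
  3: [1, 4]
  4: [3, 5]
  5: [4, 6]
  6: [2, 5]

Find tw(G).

A width-1 tree decomposition is:
Bags: B1 = {2, 6}  B2 = {5, 6}  B3 = {4, 5}  B4 = {3, 4}  B5 = {1, 3}
Tree: B1–B2, B2–B3, B3–B4, B4–B5
The largest bag has 2 vertices, giving width 1; this decomposition certifies tw(G) ≤ 1. Any graph with an edge has treewidth ≥ 1, and G has the edge 2–6. Combining the bounds, tw(G) = 1.

1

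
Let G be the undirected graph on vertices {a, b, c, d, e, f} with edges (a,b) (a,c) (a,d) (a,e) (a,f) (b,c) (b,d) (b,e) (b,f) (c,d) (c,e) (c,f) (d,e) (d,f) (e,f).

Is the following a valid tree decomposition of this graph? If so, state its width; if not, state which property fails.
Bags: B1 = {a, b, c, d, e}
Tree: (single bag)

A tree decomposition must satisfy three properties: every vertex lies in some bag; for every edge, both endpoints lie together in some bag; and for every vertex, the bags containing it form a connected subtree. Here vertex f appears in no bag, so the decomposition is invalid.

No — vertex f appears in no bag.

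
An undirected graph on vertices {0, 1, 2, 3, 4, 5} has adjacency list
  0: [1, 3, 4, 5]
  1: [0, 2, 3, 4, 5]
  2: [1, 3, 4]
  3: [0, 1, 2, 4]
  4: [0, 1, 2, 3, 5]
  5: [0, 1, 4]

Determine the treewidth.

A width-3 tree decomposition is:
Bags: B1 = {0, 1, 4, 5}  B2 = {0, 1, 3, 4}  B3 = {1, 2, 3, 4}
Tree: B1–B2, B2–B3
Every bag has size at most 4, so the width is 4 − 1 = 3 and tw(G) ≤ 3. On the other hand G contains the 4-clique {0, 1, 3, 4}. A clique must lie in a single bag of any decomposition, so no decomposition can have width below 3. Hence tw(G) = 3 exactly.

3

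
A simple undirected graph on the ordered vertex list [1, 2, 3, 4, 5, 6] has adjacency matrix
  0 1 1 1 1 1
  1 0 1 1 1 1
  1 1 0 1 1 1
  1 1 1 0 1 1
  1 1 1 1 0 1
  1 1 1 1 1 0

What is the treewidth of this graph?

5

A width-5 tree decomposition is:
Bags: B1 = {1, 2, 3, 4, 5, 6}
Tree: (single bag)
With just one bag of size 6, the width is 6 − 1 = 5, so tw(G) ≤ 5. For the lower bound, the 6 vertices {1, 2, 3, 4, 5, 6} are pairwise adjacent, and any tree decomposition puts a clique entirely inside one bag — forcing width ≥ 5. Therefore the treewidth is 5.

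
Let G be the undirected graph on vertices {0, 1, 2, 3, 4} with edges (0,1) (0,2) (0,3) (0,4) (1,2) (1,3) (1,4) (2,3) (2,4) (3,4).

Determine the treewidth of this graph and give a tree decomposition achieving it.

With just one bag of size 5, the width is 5 − 1 = 4, so tw(G) ≤ 4. Conversely, {0, 1, 2, 3, 4} is a clique of size 5, and the vertices of any clique must share a bag in every tree decomposition; so some bag has ≥ 5 vertices and tw(G) ≥ 4. Hence tw(G) = 4 exactly.

Treewidth 4.
One optimal decomposition is:
Bags: B1 = {0, 1, 2, 3, 4}
Tree: (single bag)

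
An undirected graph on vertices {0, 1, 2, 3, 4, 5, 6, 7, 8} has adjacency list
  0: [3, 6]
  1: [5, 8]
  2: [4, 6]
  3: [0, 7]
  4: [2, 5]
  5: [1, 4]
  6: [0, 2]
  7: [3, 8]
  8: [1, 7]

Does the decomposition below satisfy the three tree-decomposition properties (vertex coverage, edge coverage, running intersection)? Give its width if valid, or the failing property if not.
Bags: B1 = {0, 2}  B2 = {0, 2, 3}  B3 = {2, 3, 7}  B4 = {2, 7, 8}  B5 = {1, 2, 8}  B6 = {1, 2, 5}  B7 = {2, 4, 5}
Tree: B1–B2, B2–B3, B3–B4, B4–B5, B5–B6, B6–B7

No — vertex 6 appears in no bag.

A tree decomposition must satisfy three properties: every vertex lies in some bag; for every edge, both endpoints lie together in some bag; and for every vertex, the bags containing it form a connected subtree. Here vertex 6 appears in no bag, so the decomposition is invalid.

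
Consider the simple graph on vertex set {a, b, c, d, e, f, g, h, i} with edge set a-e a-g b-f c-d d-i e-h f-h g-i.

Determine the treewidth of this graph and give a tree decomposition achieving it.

Each bag holds 2 vertices, so the decomposition has width 1, which upper-bounds the treewidth. G has an edge, so its treewidth is at least 1. The upper and lower bounds meet at 1, so that is the treewidth.

Treewidth 1.
One such decomposition:
Bags: B1 = {b, f}  B2 = {f, h}  B3 = {e, h}  B4 = {a, e}  B5 = {a, g}  B6 = {g, i}  B7 = {d, i}  B8 = {c, d}
Tree: B1–B2, B2–B3, B3–B4, B4–B5, B5–B6, B6–B7, B7–B8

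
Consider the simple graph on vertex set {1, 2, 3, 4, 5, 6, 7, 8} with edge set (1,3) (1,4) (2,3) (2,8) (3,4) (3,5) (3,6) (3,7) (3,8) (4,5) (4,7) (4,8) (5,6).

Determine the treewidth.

A width-2 tree decomposition is:
Bags: B1 = {1, 3, 4}  B2 = {3, 4, 5}  B3 = {3, 4, 8}  B4 = {2, 3, 8}  B5 = {3, 5, 6}  B6 = {3, 4, 7}
Tree: B1–B2, B1–B3, B3–B4, B2–B5, B1–B6
Every bag has size at most 3, so the width is 3 − 1 = 2 and tw(G) ≤ 2. Conversely, {2, 3, 8} is a clique of size 3, and the vertices of any clique must share a bag in every tree decomposition; so some bag has ≥ 3 vertices and tw(G) ≥ 2. Hence tw(G) = 2 exactly.

2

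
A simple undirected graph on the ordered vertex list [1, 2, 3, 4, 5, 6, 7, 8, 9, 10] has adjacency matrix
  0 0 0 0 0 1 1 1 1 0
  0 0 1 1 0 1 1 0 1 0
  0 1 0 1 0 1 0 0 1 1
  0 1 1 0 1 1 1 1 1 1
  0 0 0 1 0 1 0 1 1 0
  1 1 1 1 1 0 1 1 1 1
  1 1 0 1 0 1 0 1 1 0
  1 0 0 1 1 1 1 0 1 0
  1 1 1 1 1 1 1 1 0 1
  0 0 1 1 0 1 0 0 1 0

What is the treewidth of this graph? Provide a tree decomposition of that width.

Treewidth 4.
Bags: B1 = {4, 6, 7, 8, 9}  B2 = {1, 6, 7, 8, 9}  B3 = {4, 5, 6, 8, 9}  B4 = {2, 4, 6, 7, 9}  B5 = {2, 3, 4, 6, 9}  B6 = {3, 4, 6, 9, 10}
Tree: B1–B2, B1–B3, B1–B4, B4–B5, B5–B6

Every bag has size at most 5, so the width is 5 − 1 = 4 and tw(G) ≤ 4. For the lower bound, the 5 vertices {1, 6, 7, 8, 9} are pairwise adjacent, and any tree decomposition puts a clique entirely inside one bag — forcing width ≥ 4. Therefore the treewidth is 4.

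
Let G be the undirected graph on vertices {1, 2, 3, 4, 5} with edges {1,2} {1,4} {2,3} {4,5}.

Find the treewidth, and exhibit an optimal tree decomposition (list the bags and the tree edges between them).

Treewidth 1.
One such decomposition:
Bags: B1 = {1, 2}  B2 = {1, 4}  B3 = {4, 5}  B4 = {2, 3}
Tree: B1–B2, B2–B3, B1–B4

Each bag holds 2 vertices, so the decomposition has width 1, which upper-bounds the treewidth. Since G has at least one edge (e.g. 2–1), it is not an edgeless graph, so tw(G) ≥ 1. Combining the bounds, tw(G) = 1.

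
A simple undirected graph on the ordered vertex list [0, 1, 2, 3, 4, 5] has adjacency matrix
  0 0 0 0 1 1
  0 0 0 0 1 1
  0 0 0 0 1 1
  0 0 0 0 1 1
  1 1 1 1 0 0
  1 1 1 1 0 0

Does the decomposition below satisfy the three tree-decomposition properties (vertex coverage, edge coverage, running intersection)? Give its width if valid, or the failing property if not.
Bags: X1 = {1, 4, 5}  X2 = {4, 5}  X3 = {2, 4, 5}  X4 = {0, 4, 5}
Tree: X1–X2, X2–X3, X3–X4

A tree decomposition must satisfy three properties: every vertex lies in some bag; for every edge, both endpoints lie together in some bag; and for every vertex, the bags containing it form a connected subtree. Here vertex 3 appears in no bag, so the decomposition is invalid.

No — vertex 3 appears in no bag.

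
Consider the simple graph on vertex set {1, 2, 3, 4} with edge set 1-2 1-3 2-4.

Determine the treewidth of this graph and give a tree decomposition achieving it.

Treewidth 1.
One optimal decomposition is:
Bags: B1 = {1, 3}  B2 = {1, 2}  B3 = {2, 4}
Tree: B1–B2, B2–B3

Each bag holds 2 vertices, so the decomposition has width 1, which upper-bounds the treewidth. G has an edge, so its treewidth is at least 1. Hence tw(G) = 1 exactly.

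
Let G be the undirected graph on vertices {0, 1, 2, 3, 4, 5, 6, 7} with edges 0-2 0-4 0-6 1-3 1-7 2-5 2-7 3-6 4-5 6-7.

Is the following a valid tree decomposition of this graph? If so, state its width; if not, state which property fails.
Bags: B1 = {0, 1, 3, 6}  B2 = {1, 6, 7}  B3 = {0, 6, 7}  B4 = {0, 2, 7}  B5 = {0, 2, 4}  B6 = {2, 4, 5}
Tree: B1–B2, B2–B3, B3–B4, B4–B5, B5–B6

No — bags containing vertex 0 are not connected in the tree.

A tree decomposition must satisfy three properties: every vertex lies in some bag; for every edge, both endpoints lie together in some bag; and for every vertex, the bags containing it form a connected subtree. Here bags containing vertex 0 are not connected in the tree, so the decomposition is invalid.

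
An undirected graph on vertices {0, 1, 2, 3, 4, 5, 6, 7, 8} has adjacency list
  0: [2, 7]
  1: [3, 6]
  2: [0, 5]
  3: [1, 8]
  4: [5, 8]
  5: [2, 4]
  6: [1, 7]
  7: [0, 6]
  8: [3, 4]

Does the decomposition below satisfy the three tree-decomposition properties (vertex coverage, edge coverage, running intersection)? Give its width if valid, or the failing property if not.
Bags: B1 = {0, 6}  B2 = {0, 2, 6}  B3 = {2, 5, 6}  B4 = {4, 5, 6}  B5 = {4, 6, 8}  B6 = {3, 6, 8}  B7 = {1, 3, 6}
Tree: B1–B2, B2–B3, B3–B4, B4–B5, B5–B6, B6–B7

A tree decomposition must satisfy three properties: every vertex lies in some bag; for every edge, both endpoints lie together in some bag; and for every vertex, the bags containing it form a connected subtree. Here vertex 7 appears in no bag, so the decomposition is invalid.

No — vertex 7 appears in no bag.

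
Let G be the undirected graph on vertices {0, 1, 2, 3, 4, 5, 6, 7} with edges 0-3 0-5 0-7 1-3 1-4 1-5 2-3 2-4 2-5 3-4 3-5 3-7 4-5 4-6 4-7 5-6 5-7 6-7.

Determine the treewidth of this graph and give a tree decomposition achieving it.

Every bag has size at most 4, so the width is 4 − 1 = 3 and tw(G) ≤ 3. Conversely, {0, 3, 5, 7} is a clique of size 4, and the vertices of any clique must share a bag in every tree decomposition; so some bag has ≥ 4 vertices and tw(G) ≥ 3. Therefore the treewidth is 3.

Treewidth 3.
Bags: B1 = {1, 3, 4, 5}  B2 = {2, 3, 4, 5}  B3 = {3, 4, 5, 7}  B4 = {0, 3, 5, 7}  B5 = {4, 5, 6, 7}
Tree: B1–B2, B1–B3, B3–B4, B3–B5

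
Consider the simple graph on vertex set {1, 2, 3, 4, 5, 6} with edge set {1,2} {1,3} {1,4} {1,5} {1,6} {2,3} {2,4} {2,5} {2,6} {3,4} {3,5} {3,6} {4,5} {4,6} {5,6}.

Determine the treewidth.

A width-5 tree decomposition is:
Bags: B1 = {1, 2, 3, 4, 5, 6}
Tree: (single bag)
With just one bag of size 6, the width is 6 − 1 = 5, so tw(G) ≤ 5. For the lower bound, the 6 vertices {1, 2, 3, 4, 5, 6} are pairwise adjacent, and any tree decomposition puts a clique entirely inside one bag — forcing width ≥ 5. Hence tw(G) = 5 exactly.

5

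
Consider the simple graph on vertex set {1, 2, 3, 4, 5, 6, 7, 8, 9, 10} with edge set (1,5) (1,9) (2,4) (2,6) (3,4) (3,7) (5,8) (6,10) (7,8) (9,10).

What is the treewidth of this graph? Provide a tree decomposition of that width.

Each bag holds 3 vertices, so the decomposition has width 2, which upper-bounds the treewidth. For the lower bound, G contains the cycle 4–3–7–8–5–1–9–10–6–2–4, so G is not a forest; only forests have treewidth ≤ 1, hence tw(G) ≥ 2. Hence tw(G) = 2 exactly.

Treewidth 2.
Bags: B1 = {3, 4, 7}  B2 = {4, 7, 8}  B3 = {4, 5, 8}  B4 = {1, 4, 5}  B5 = {1, 4, 9}  B6 = {4, 9, 10}  B7 = {4, 6, 10}  B8 = {2, 4, 6}
Tree: B1–B2, B2–B3, B3–B4, B4–B5, B5–B6, B6–B7, B7–B8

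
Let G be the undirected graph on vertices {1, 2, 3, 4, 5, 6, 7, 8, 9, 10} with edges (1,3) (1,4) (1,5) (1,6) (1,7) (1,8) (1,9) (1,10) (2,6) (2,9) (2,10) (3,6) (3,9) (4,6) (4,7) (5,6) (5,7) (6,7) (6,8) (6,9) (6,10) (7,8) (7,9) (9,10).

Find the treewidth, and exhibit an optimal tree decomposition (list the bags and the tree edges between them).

Each bag holds 4 vertices, so the decomposition has width 3, which upper-bounds the treewidth. For the lower bound, the 4 vertices {1, 6, 9, 10} are pairwise adjacent, and any tree decomposition puts a clique entirely inside one bag — forcing width ≥ 3. The upper and lower bounds meet at 3, so that is the treewidth.

Treewidth 3.
One such decomposition:
Bags: B1 = {1, 4, 6, 7}  B2 = {1, 5, 6, 7}  B3 = {1, 6, 7, 9}  B4 = {1, 6, 7, 8}  B5 = {1, 6, 9, 10}  B6 = {2, 6, 9, 10}  B7 = {1, 3, 6, 9}
Tree: B1–B2, B2–B3, B2–B4, B3–B5, B5–B6, B5–B7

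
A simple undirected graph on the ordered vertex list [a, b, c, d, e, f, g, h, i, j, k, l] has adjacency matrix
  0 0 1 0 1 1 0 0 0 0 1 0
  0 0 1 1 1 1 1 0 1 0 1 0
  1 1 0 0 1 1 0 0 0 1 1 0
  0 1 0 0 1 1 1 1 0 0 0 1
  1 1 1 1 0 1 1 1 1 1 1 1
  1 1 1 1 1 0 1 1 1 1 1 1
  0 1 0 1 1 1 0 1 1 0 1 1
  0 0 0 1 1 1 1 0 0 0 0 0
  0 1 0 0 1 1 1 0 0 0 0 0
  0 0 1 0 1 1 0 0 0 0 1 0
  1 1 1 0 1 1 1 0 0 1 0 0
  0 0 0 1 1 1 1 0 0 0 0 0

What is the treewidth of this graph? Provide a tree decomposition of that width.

Treewidth 4.
Bags: B1 = {b, e, f, g, k}  B2 = {b, e, f, g, i}  B3 = {b, d, e, f, g}  B4 = {b, c, e, f, k}  B5 = {d, e, f, g, l}  B6 = {a, c, e, f, k}  B7 = {d, e, f, g, h}  B8 = {c, e, f, j, k}
Tree: B1–B2, B1–B3, B1–B4, B3–B5, B4–B6, B5–B7, B4–B8

Every bag has size at most 5, so the width is 5 − 1 = 4 and tw(G) ≤ 4. On the other hand G contains the 5-clique {d, e, f, g, h}. A clique must lie in a single bag of any decomposition, so no decomposition can have width below 4. The upper and lower bounds meet at 4, so that is the treewidth.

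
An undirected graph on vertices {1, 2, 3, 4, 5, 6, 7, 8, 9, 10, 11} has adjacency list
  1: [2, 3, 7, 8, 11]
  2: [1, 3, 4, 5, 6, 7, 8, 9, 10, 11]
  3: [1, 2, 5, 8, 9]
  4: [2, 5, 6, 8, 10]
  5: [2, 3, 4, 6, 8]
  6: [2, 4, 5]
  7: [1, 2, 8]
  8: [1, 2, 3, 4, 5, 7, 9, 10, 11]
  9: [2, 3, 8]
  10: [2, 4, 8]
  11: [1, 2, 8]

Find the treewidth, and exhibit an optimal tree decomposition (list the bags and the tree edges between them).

Each bag holds 4 vertices, so the decomposition has width 3, which upper-bounds the treewidth. For the lower bound, the 4 vertices {1, 2, 3, 8} are pairwise adjacent, and any tree decomposition puts a clique entirely inside one bag — forcing width ≥ 3. Combining the bounds, tw(G) = 3.

Treewidth 3.
One such decomposition:
Bags: B1 = {2, 4, 5, 6}  B2 = {2, 4, 5, 8}  B3 = {2, 3, 5, 8}  B4 = {1, 2, 3, 8}  B5 = {1, 2, 8, 11}  B6 = {1, 2, 7, 8}  B7 = {2, 3, 8, 9}  B8 = {2, 4, 8, 10}
Tree: B1–B2, B2–B3, B3–B4, B4–B5, B5–B6, B4–B7, B2–B8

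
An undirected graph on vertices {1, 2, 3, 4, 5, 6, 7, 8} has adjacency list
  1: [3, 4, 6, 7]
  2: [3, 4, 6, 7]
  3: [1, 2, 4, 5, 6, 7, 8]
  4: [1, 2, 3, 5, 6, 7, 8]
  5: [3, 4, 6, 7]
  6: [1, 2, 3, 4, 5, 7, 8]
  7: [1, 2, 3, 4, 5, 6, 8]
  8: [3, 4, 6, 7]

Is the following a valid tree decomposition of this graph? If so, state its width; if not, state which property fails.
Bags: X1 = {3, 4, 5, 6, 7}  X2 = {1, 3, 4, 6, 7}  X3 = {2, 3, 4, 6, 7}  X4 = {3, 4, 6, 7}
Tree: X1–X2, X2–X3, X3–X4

No — vertex 8 appears in no bag.

A tree decomposition must satisfy three properties: every vertex lies in some bag; for every edge, both endpoints lie together in some bag; and for every vertex, the bags containing it form a connected subtree. Here vertex 8 appears in no bag, so the decomposition is invalid.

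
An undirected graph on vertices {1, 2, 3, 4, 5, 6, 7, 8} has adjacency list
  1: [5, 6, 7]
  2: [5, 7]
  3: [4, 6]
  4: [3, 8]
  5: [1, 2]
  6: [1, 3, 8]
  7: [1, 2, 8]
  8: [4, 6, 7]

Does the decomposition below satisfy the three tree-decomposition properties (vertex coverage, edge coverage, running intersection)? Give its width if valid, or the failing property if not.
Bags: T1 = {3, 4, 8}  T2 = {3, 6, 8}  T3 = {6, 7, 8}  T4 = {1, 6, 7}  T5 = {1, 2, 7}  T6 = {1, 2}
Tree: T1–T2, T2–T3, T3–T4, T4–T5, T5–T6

No — vertex 5 appears in no bag.

A tree decomposition must satisfy three properties: every vertex lies in some bag; for every edge, both endpoints lie together in some bag; and for every vertex, the bags containing it form a connected subtree. Here vertex 5 appears in no bag, so the decomposition is invalid.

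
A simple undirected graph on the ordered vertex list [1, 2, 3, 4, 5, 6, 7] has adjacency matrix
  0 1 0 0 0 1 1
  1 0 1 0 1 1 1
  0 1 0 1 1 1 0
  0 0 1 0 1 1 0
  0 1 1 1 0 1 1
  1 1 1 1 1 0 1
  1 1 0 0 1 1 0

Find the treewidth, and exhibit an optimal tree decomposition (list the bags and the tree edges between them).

Every bag has size at most 4, so the width is 4 − 1 = 3 and tw(G) ≤ 3. On the other hand G contains the 4-clique {1, 2, 6, 7}. A clique must lie in a single bag of any decomposition, so no decomposition can have width below 3. Hence tw(G) = 3 exactly.

Treewidth 3.
Bags: B1 = {2, 5, 6, 7}  B2 = {2, 3, 5, 6}  B3 = {3, 4, 5, 6}  B4 = {1, 2, 6, 7}
Tree: B1–B2, B2–B3, B1–B4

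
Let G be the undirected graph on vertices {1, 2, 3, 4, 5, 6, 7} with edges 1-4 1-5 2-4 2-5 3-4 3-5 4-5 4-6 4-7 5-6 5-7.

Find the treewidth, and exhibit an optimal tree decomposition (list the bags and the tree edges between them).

Treewidth 2.
One optimal decomposition is:
Bags: B1 = {4, 5, 6}  B2 = {1, 4, 5}  B3 = {4, 5, 7}  B4 = {2, 4, 5}  B5 = {3, 4, 5}
Tree: B1–B2, B1–B3, B2–B4, B1–B5

Every bag has size at most 3, so the width is 3 − 1 = 2 and tw(G) ≤ 2. Conversely, {1, 4, 5} is a clique of size 3, and the vertices of any clique must share a bag in every tree decomposition; so some bag has ≥ 3 vertices and tw(G) ≥ 2. Hence tw(G) = 2 exactly.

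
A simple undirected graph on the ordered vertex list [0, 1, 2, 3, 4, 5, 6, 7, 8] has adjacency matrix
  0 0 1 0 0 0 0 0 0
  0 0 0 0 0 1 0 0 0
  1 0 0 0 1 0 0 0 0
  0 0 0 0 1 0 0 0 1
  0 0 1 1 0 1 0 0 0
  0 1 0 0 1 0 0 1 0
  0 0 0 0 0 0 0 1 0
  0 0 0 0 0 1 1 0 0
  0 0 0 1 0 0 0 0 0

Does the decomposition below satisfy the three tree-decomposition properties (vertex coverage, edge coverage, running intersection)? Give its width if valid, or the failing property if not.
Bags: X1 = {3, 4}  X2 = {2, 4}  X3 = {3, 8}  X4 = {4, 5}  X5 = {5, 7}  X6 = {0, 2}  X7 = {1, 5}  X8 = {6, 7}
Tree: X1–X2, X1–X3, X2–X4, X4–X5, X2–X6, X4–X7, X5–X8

Yes; width 1.

Vertex coverage: the bags together contain {0, 1, 2, 3, 4, 5, 6, 7, 8}, the full vertex set. Edge coverage: each edge of G has both endpoints in at least one bag. Running intersection: for every vertex, the bags containing it form a connected subtree. All three properties hold, so this is a valid tree decomposition of width max|bag| − 1 = 1, and hence tw(G) ≤ 1.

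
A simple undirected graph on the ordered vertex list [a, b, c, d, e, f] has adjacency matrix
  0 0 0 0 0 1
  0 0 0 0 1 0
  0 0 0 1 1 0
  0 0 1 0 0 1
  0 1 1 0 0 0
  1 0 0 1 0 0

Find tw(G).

A width-1 tree decomposition is:
Bags: B1 = {b, e}  B2 = {c, e}  B3 = {c, d}  B4 = {d, f}  B5 = {a, f}
Tree: B1–B2, B2–B3, B3–B4, B4–B5
Each bag holds 2 vertices, so the decomposition has width 1, which upper-bounds the treewidth. G has an edge, so its treewidth is at least 1. Hence tw(G) = 1 exactly.

1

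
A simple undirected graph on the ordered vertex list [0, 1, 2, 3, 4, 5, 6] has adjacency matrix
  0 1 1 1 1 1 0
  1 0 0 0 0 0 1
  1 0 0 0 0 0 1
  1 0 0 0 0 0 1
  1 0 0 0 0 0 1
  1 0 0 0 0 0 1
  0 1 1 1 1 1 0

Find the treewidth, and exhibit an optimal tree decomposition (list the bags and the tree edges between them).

Each bag holds 3 vertices, so the decomposition has width 2, which upper-bounds the treewidth. Since 0–4–6–3–0 is a cycle in G, G is not acyclic. Forests are exactly the graphs of treewidth ≤ 1, so tw(G) ≥ 2. Combining the bounds, tw(G) = 2.

Treewidth 2.
One such decomposition:
Bags: B1 = {0, 4, 6}  B2 = {0, 3, 6}  B3 = {0, 2, 6}  B4 = {0, 1, 6}  B5 = {0, 5, 6}
Tree: B1–B2, B2–B3, B3–B4, B4–B5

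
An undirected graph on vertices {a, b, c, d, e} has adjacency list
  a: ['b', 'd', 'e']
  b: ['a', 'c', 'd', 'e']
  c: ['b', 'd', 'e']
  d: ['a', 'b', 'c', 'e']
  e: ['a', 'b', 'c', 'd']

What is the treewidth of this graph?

3

A width-3 tree decomposition is:
Bags: B1 = {b, c, d, e}  B2 = {a, b, d, e}
Tree: B1–B2
Each bag holds 4 vertices, so the decomposition has width 3, which upper-bounds the treewidth. Conversely, {b, c, d, e} is a clique of size 4, and the vertices of any clique must share a bag in every tree decomposition; so some bag has ≥ 4 vertices and tw(G) ≥ 3. Therefore the treewidth is 3.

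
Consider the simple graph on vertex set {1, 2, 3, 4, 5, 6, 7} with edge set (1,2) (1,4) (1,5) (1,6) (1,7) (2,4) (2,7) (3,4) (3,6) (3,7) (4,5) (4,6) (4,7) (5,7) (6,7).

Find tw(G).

3

A width-3 tree decomposition is:
Bags: B1 = {1, 4, 5, 7}  B2 = {1, 2, 4, 7}  B3 = {1, 4, 6, 7}  B4 = {3, 4, 6, 7}
Tree: B1–B2, B1–B3, B3–B4
Every bag has size at most 4, so the width is 4 − 1 = 3 and tw(G) ≤ 3. Conversely, {1, 2, 4, 7} is a clique of size 4, and the vertices of any clique must share a bag in every tree decomposition; so some bag has ≥ 4 vertices and tw(G) ≥ 3. Combining the bounds, tw(G) = 3.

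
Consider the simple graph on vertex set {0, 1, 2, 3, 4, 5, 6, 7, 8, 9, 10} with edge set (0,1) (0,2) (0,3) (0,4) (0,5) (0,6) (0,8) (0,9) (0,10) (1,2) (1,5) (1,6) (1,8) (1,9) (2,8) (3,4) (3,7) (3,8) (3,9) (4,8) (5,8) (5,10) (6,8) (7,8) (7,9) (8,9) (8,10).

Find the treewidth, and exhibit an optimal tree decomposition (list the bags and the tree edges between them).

Treewidth 3.
Bags: B1 = {0, 1, 8, 9}  B2 = {0, 1, 2, 8}  B3 = {0, 3, 8, 9}  B4 = {3, 7, 8, 9}  B5 = {0, 1, 6, 8}  B6 = {0, 3, 4, 8}  B7 = {0, 1, 5, 8}  B8 = {0, 5, 8, 10}
Tree: B1–B2, B1–B3, B3–B4, B2–B5, B3–B6, B1–B7, B7–B8

Every bag has size at most 4, so the width is 4 − 1 = 3 and tw(G) ≤ 3. On the other hand G contains the 4-clique {0, 1, 8, 9}. A clique must lie in a single bag of any decomposition, so no decomposition can have width below 3. The upper and lower bounds meet at 3, so that is the treewidth.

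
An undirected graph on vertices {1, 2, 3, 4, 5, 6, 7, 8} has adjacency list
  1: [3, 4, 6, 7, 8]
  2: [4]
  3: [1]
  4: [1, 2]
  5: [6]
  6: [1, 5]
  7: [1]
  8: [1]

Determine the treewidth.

A width-1 tree decomposition is:
Bags: B1 = {1, 4}  B2 = {2, 4}  B3 = {1, 8}  B4 = {1, 6}  B5 = {1, 3}  B6 = {5, 6}  B7 = {1, 7}
Tree: B1–B2, B1–B3, B3–B4, B4–B5, B4–B6, B5–B7
Each bag holds 2 vertices, so the decomposition has width 1, which upper-bounds the treewidth. Any graph with an edge has treewidth ≥ 1, and G has the edge 1–4. Therefore the treewidth is 1.

1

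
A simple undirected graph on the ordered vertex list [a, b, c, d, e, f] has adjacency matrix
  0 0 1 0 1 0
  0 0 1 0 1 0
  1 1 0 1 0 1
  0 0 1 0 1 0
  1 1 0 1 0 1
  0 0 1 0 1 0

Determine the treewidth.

A width-2 tree decomposition is:
Bags: B1 = {a, c, e}  B2 = {b, c, e}  B3 = {c, e, f}  B4 = {c, d, e}
Tree: B1–B2, B2–B3, B3–B4
Each bag holds 3 vertices, so the decomposition has width 2, which upper-bounds the treewidth. The edges c–a–e–b–c form a cycle, so G is not a tree and its treewidth is at least 2. Combining the bounds, tw(G) = 2.

2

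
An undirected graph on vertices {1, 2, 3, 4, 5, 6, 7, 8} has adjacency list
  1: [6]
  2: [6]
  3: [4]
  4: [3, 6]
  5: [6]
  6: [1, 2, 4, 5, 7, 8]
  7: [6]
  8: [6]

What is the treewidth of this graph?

1

A width-1 tree decomposition is:
Bags: B1 = {4, 6}  B2 = {2, 6}  B3 = {1, 6}  B4 = {6, 8}  B5 = {3, 4}  B6 = {6, 7}  B7 = {5, 6}
Tree: B1–B2, B2–B3, B1–B4, B1–B5, B4–B6, B3–B7
The largest bag has 2 vertices, giving width 1; this decomposition certifies tw(G) ≤ 1. Since G has at least one edge (e.g. 4–6), it is not an edgeless graph, so tw(G) ≥ 1. The upper and lower bounds meet at 1, so that is the treewidth.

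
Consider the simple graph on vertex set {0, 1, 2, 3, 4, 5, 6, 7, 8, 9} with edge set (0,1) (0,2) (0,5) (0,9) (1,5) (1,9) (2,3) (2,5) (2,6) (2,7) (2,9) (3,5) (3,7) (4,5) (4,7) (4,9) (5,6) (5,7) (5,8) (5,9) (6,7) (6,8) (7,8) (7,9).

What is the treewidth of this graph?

3

A width-3 tree decomposition is:
Bags: B1 = {4, 5, 7, 9}  B2 = {2, 5, 7, 9}  B3 = {0, 2, 5, 9}  B4 = {2, 3, 5, 7}  B5 = {2, 5, 6, 7}  B6 = {0, 1, 5, 9}  B7 = {5, 6, 7, 8}
Tree: B1–B2, B2–B3, B2–B4, B2–B5, B3–B6, B5–B7
Each bag holds 4 vertices, so the decomposition has width 3, which upper-bounds the treewidth. On the other hand G contains the 4-clique {0, 1, 5, 9}. A clique must lie in a single bag of any decomposition, so no decomposition can have width below 3. Hence tw(G) = 3 exactly.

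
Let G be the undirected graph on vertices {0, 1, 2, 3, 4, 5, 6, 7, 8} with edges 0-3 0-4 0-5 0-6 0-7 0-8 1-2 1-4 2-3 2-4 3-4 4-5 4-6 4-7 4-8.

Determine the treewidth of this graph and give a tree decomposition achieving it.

Treewidth 2.
One optimal decomposition is:
Bags: B1 = {0, 4, 8}  B2 = {0, 3, 4}  B3 = {0, 4, 5}  B4 = {0, 4, 6}  B5 = {2, 3, 4}  B6 = {1, 2, 4}  B7 = {0, 4, 7}
Tree: B1–B2, B1–B3, B2–B4, B2–B5, B5–B6, B2–B7

Each bag holds 3 vertices, so the decomposition has width 2, which upper-bounds the treewidth. On the other hand G contains the 3-clique {0, 3, 4}. A clique must lie in a single bag of any decomposition, so no decomposition can have width below 2. Hence tw(G) = 2 exactly.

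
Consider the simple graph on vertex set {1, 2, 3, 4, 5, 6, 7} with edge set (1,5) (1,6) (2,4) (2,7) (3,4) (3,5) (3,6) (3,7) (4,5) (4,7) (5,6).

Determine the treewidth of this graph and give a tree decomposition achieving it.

Every bag has size at most 3, so the width is 3 − 1 = 2 and tw(G) ≤ 2. On the other hand G contains the 3-clique {1, 5, 6}. A clique must lie in a single bag of any decomposition, so no decomposition can have width below 2. Therefore the treewidth is 2.

Treewidth 2.
One optimal decomposition is:
Bags: B1 = {1, 5, 6}  B2 = {3, 5, 6}  B3 = {3, 4, 5}  B4 = {3, 4, 7}  B5 = {2, 4, 7}
Tree: B1–B2, B2–B3, B3–B4, B4–B5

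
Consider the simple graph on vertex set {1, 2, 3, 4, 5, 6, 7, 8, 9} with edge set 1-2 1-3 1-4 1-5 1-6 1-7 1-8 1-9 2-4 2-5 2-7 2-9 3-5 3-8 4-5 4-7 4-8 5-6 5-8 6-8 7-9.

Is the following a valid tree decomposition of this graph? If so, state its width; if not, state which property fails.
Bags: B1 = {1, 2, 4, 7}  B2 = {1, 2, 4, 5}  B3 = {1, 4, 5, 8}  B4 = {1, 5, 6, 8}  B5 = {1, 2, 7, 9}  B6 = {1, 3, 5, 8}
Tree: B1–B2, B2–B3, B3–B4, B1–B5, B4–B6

Vertex coverage: the bags together contain {1, 2, 3, 4, 5, 6, 7, 8, 9}, the full vertex set. Edge coverage: each edge of G has both endpoints in at least one bag. Running intersection: for every vertex, the bags containing it form a connected subtree. All three properties hold, so this is a valid tree decomposition of width max|bag| − 1 = 3, and hence tw(G) ≤ 3.

Yes; width 3.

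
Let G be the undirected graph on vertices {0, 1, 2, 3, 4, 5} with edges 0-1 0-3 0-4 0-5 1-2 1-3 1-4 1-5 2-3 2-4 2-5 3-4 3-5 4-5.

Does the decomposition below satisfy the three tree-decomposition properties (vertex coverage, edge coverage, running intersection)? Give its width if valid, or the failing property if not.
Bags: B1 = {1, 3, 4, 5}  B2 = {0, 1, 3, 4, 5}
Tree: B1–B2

No — vertex 2 appears in no bag.

A tree decomposition must satisfy three properties: every vertex lies in some bag; for every edge, both endpoints lie together in some bag; and for every vertex, the bags containing it form a connected subtree. Here vertex 2 appears in no bag, so the decomposition is invalid.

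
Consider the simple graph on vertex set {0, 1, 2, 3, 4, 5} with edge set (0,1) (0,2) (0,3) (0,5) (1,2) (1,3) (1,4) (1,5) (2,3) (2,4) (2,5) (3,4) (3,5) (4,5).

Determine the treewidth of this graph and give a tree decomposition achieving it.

Every bag has size at most 5, so the width is 5 − 1 = 4 and tw(G) ≤ 4. Conversely, {0, 1, 2, 3, 5} is a clique of size 5, and the vertices of any clique must share a bag in every tree decomposition; so some bag has ≥ 5 vertices and tw(G) ≥ 4. Therefore the treewidth is 4.

Treewidth 4.
One such decomposition:
Bags: B1 = {0, 1, 2, 3, 5}  B2 = {1, 2, 3, 4, 5}
Tree: B1–B2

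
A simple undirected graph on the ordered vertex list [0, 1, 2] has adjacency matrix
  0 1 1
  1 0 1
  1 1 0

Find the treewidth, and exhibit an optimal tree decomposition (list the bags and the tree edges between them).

With just one bag of size 3, the width is 3 − 1 = 2, so tw(G) ≤ 2. For the lower bound, the 3 vertices {0, 1, 2} are pairwise adjacent, and any tree decomposition puts a clique entirely inside one bag — forcing width ≥ 2. Combining the bounds, tw(G) = 2.

Treewidth 2.
Bags: B1 = {0, 1, 2}
Tree: (single bag)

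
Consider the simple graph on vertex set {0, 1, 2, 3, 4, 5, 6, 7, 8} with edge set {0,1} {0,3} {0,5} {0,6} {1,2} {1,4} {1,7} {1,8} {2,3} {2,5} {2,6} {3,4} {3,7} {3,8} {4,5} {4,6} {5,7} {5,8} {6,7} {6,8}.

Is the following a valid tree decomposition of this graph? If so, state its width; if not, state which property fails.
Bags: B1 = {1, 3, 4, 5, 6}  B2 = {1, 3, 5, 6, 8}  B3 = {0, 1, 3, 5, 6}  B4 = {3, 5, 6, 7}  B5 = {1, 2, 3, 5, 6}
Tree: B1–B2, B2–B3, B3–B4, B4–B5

No — edge (1,7) lies in no bag.

A tree decomposition must satisfy three properties: every vertex lies in some bag; for every edge, both endpoints lie together in some bag; and for every vertex, the bags containing it form a connected subtree. Here edge (1,7) lies in no bag, so the decomposition is invalid.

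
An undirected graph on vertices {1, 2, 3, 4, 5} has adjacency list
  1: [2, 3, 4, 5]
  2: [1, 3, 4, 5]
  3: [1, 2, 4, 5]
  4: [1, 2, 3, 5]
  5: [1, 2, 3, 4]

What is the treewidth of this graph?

4

A width-4 tree decomposition is:
Bags: B1 = {1, 2, 3, 4, 5}
Tree: (single bag)
With just one bag of size 5, the width is 5 − 1 = 4, so tw(G) ≤ 4. For the lower bound, the 5 vertices {1, 2, 3, 4, 5} are pairwise adjacent, and any tree decomposition puts a clique entirely inside one bag — forcing width ≥ 4. Hence tw(G) = 4 exactly.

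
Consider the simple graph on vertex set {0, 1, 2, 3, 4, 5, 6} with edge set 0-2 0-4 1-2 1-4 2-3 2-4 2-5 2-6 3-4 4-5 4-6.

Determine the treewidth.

2

A width-2 tree decomposition is:
Bags: B1 = {0, 2, 4}  B2 = {2, 3, 4}  B3 = {2, 4, 5}  B4 = {1, 2, 4}  B5 = {2, 4, 6}
Tree: B1–B2, B2–B3, B3–B4, B3–B5
Each bag holds 3 vertices, so the decomposition has width 2, which upper-bounds the treewidth. Conversely, {0, 2, 4} is a clique of size 3, and the vertices of any clique must share a bag in every tree decomposition; so some bag has ≥ 3 vertices and tw(G) ≥ 2. Combining the bounds, tw(G) = 2.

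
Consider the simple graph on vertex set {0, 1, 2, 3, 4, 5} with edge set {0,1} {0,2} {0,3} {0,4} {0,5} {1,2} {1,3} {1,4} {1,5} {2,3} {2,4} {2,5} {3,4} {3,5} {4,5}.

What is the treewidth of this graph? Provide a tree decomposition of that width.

Treewidth 5.
One such decomposition:
Bags: B1 = {0, 1, 2, 3, 4, 5}
Tree: (single bag)

With just one bag of size 6, the width is 6 − 1 = 5, so tw(G) ≤ 5. On the other hand G contains the 6-clique {0, 1, 2, 3, 4, 5}. A clique must lie in a single bag of any decomposition, so no decomposition can have width below 5. Combining the bounds, tw(G) = 5.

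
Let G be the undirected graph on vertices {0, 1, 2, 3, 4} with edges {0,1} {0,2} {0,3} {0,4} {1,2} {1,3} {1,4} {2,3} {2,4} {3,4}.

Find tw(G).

4

A width-4 tree decomposition is:
Bags: B1 = {0, 1, 2, 3, 4}
Tree: (single bag)
A single bag containing all 5 vertices is trivially a valid decomposition of width 4. Conversely, {0, 1, 2, 3, 4} is a clique of size 5, and the vertices of any clique must share a bag in every tree decomposition; so some bag has ≥ 5 vertices and tw(G) ≥ 4. Therefore the treewidth is 4.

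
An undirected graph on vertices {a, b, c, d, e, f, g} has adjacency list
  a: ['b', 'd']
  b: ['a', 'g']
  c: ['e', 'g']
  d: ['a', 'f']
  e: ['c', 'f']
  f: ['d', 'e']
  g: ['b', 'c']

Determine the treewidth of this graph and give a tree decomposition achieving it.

Treewidth 2.
One such decomposition:
Bags: B1 = {c, e, g}  B2 = {e, f, g}  B3 = {d, f, g}  B4 = {a, d, g}  B5 = {a, b, g}
Tree: B1–B2, B2–B3, B3–B4, B4–B5

Every bag has size at most 3, so the width is 3 − 1 = 2 and tw(G) ≤ 2. Since g–c–e–f–d–a–b–g is a cycle in G, G is not acyclic. Forests are exactly the graphs of treewidth ≤ 1, so tw(G) ≥ 2. Hence tw(G) = 2 exactly.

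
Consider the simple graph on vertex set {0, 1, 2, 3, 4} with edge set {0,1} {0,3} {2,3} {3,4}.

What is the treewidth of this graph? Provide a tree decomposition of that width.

Every bag has size at most 2, so the width is 2 − 1 = 1 and tw(G) ≤ 1. G has an edge, so its treewidth is at least 1. Combining the bounds, tw(G) = 1.

Treewidth 1.
One optimal decomposition is:
Bags: B1 = {0, 3}  B2 = {3, 4}  B3 = {2, 3}  B4 = {0, 1}
Tree: B1–B2, B1–B3, B1–B4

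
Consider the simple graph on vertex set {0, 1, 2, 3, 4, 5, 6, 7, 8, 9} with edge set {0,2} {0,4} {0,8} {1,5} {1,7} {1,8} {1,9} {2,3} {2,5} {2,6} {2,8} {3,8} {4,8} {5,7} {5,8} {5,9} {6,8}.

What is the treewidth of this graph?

A width-2 tree decomposition is:
Bags: B1 = {2, 5, 8}  B2 = {0, 2, 8}  B3 = {0, 4, 8}  B4 = {1, 5, 8}  B5 = {1, 5, 9}  B6 = {1, 5, 7}  B7 = {2, 6, 8}  B8 = {2, 3, 8}
Tree: B1–B2, B2–B3, B1–B4, B4–B5, B5–B6, B2–B7, B7–B8
Every bag has size at most 3, so the width is 3 − 1 = 2 and tw(G) ≤ 2. For the lower bound, the 3 vertices {1, 5, 8} are pairwise adjacent, and any tree decomposition puts a clique entirely inside one bag — forcing width ≥ 2. The upper and lower bounds meet at 2, so that is the treewidth.

2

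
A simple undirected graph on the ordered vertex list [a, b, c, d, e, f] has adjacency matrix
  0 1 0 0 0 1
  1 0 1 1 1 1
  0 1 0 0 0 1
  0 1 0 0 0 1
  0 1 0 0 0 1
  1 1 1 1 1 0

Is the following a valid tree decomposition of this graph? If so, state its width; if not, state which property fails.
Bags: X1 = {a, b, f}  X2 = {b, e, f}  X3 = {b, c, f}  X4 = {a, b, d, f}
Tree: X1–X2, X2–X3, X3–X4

A tree decomposition must satisfy three properties: every vertex lies in some bag; for every edge, both endpoints lie together in some bag; and for every vertex, the bags containing it form a connected subtree. Here bags containing vertex a are not connected in the tree, so the decomposition is invalid.

No — bags containing vertex a are not connected in the tree.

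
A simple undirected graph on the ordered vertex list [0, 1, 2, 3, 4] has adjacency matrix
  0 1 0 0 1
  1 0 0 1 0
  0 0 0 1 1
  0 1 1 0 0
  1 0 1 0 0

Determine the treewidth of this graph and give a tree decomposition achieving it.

Each bag holds 3 vertices, so the decomposition has width 2, which upper-bounds the treewidth. For the lower bound, G contains the cycle 3–2–4–0–1–3, so G is not a forest; only forests have treewidth ≤ 1, hence tw(G) ≥ 2. Combining the bounds, tw(G) = 2.

Treewidth 2.
One optimal decomposition is:
Bags: B1 = {2, 3, 4}  B2 = {0, 3, 4}  B3 = {0, 1, 3}
Tree: B1–B2, B2–B3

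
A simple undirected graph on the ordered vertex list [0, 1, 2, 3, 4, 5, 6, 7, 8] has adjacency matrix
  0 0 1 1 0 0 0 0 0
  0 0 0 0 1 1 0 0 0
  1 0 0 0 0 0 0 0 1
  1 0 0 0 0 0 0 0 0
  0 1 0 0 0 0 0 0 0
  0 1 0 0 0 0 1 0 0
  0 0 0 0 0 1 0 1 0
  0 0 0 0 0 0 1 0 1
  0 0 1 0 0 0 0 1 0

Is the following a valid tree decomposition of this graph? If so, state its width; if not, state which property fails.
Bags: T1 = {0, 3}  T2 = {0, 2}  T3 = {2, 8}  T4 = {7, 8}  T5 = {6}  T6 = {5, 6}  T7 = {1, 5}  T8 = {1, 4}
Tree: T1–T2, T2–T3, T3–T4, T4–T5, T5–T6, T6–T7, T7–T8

A tree decomposition must satisfy three properties: every vertex lies in some bag; for every edge, both endpoints lie together in some bag; and for every vertex, the bags containing it form a connected subtree. Here edge (7,6) lies in no bag, so the decomposition is invalid.

No — edge (7,6) lies in no bag.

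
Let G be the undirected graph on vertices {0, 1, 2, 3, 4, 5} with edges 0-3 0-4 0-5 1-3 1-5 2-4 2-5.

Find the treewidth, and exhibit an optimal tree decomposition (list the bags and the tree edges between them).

Every bag has size at most 3, so the width is 3 − 1 = 2 and tw(G) ≤ 2. The edges 2–4–0–5–2 form a cycle, so G is not a tree and its treewidth is at least 2. Hence tw(G) = 2 exactly.

Treewidth 2.
One optimal decomposition is:
Bags: B1 = {2, 4, 5}  B2 = {0, 4, 5}  B3 = {0, 1, 5}  B4 = {0, 1, 3}
Tree: B1–B2, B2–B3, B3–B4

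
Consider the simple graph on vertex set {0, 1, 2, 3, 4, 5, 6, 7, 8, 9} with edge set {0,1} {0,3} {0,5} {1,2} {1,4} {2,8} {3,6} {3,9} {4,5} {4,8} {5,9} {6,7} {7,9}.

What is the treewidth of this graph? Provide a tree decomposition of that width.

Treewidth 2.
One such decomposition:
Bags: B1 = {3, 6, 7}  B2 = {3, 7, 9}  B3 = {0, 3, 9}  B4 = {0, 5, 9}  B5 = {0, 1, 5}  B6 = {1, 4, 5}  B7 = {1, 2, 4}  B8 = {2, 4, 8}
Tree: B1–B2, B2–B3, B3–B4, B4–B5, B5–B6, B6–B7, B7–B8

Every bag has size at most 3, so the width is 3 − 1 = 2 and tw(G) ≤ 2. Since 6–7–9–3–6 is a cycle in G, G is not acyclic. Forests are exactly the graphs of treewidth ≤ 1, so tw(G) ≥ 2. The upper and lower bounds meet at 2, so that is the treewidth.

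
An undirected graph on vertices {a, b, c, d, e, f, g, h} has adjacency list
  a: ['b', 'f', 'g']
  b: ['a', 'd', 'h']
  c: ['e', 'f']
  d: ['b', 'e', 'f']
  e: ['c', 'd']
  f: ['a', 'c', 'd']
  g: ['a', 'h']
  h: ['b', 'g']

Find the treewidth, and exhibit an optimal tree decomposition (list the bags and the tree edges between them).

Treewidth 2.
One such decomposition:
Bags: B1 = {c, d, e}  B2 = {c, d, f}  B3 = {b, d, f}  B4 = {a, b, f}  B5 = {a, b, h}  B6 = {a, g, h}
Tree: B1–B2, B2–B3, B3–B4, B4–B5, B5–B6

The largest bag has 3 vertices, giving width 2; this decomposition certifies tw(G) ≤ 2. The edges e–c–f–d–e form a cycle, so G is not a tree and its treewidth is at least 2. Combining the bounds, tw(G) = 2.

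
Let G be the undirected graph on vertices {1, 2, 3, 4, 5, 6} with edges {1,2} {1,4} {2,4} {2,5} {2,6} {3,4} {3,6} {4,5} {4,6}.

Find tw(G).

2

A width-2 tree decomposition is:
Bags: B1 = {2, 4, 6}  B2 = {3, 4, 6}  B3 = {1, 2, 4}  B4 = {2, 4, 5}
Tree: B1–B2, B1–B3, B1–B4
The largest bag has 3 vertices, giving width 2; this decomposition certifies tw(G) ≤ 2. Conversely, {1, 2, 4} is a clique of size 3, and the vertices of any clique must share a bag in every tree decomposition; so some bag has ≥ 3 vertices and tw(G) ≥ 2. Therefore the treewidth is 2.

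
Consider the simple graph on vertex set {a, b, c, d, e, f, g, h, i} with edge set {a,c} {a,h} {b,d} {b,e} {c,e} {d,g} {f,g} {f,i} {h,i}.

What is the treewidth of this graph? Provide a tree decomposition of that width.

Treewidth 2.
One such decomposition:
Bags: B1 = {a, c, e}  B2 = {a, e, h}  B3 = {e, h, i}  B4 = {e, f, i}  B5 = {e, f, g}  B6 = {d, e, g}  B7 = {b, d, e}
Tree: B1–B2, B2–B3, B3–B4, B4–B5, B5–B6, B6–B7

Each bag holds 3 vertices, so the decomposition has width 2, which upper-bounds the treewidth. For the lower bound, G contains the cycle e–c–a–h–i–f–g–d–b–e, so G is not a forest; only forests have treewidth ≤ 1, hence tw(G) ≥ 2. Combining the bounds, tw(G) = 2.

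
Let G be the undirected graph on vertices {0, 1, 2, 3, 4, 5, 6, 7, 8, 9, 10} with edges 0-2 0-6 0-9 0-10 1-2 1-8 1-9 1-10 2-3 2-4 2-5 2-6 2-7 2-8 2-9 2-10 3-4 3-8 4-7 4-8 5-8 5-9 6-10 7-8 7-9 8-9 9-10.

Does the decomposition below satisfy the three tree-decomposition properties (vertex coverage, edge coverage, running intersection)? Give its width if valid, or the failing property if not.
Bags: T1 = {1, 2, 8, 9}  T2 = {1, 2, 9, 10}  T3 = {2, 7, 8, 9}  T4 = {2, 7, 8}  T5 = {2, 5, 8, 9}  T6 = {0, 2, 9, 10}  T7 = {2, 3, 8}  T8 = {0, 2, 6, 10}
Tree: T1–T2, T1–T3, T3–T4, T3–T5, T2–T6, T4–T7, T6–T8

No — vertex 4 appears in no bag.

A tree decomposition must satisfy three properties: every vertex lies in some bag; for every edge, both endpoints lie together in some bag; and for every vertex, the bags containing it form a connected subtree. Here vertex 4 appears in no bag, so the decomposition is invalid.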